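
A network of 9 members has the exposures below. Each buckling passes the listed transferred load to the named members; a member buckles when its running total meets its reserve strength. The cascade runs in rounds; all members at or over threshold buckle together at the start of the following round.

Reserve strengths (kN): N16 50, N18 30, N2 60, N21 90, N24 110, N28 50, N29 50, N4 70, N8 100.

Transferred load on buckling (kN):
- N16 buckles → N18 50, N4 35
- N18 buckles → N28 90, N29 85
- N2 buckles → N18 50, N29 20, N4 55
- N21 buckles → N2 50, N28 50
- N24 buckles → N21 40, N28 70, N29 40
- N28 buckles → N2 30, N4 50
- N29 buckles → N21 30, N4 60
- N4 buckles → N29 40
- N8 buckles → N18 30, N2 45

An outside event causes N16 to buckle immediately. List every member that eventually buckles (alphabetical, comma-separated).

N16, N18, N28, N29, N4

Round 1 — N16 buckles (initial).
  N18: +50 → 50 ≥ 30
  N4: +35 → 35 < 70
Round 2 — N18 buckles.
  N28: +90 → 90 ≥ 50
  N29: +85 → 85 ≥ 50
Round 3 — N28, N29 buckle.
  N2: +30 → 30 < 60
  N21: +30 → 30 < 90
  N4: +50+60 → 145 ≥ 70
Round 4 — N4 buckles.
No further bucklings.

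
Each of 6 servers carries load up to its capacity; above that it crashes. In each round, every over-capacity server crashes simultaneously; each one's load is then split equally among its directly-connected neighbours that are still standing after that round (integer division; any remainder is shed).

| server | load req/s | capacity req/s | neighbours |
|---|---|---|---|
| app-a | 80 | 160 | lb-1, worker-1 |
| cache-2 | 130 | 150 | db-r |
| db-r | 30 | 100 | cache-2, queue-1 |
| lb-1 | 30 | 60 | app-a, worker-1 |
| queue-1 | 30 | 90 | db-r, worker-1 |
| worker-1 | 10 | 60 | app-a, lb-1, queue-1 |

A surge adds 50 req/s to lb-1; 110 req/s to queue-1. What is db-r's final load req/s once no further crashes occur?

Round 1 — lb-1 at 80 > 60; queue-1 at 140 > 90. lb-1, queue-1 crash.
  lb-1 sheds 80 req/s to app-a, worker-1: 40 each.
    app-a: 80+40 = 120 ≤ 160
    worker-1: 10+40 = 50 ≤ 60
  queue-1 sheds 140 req/s to db-r, worker-1: 70 each.
    db-r: 30+70 = 100 ≤ 100
    worker-1: 50+70 = 120 > 60
Round 2 — worker-1 crashes.
  worker-1 sheds 120 req/s to app-a: 120 each.
    app-a: 120+120 = 240 > 160
Round 3 — app-a crashes.
  app-a sheds 240 req/s: no online neighbours, lost.
No further crashes.

100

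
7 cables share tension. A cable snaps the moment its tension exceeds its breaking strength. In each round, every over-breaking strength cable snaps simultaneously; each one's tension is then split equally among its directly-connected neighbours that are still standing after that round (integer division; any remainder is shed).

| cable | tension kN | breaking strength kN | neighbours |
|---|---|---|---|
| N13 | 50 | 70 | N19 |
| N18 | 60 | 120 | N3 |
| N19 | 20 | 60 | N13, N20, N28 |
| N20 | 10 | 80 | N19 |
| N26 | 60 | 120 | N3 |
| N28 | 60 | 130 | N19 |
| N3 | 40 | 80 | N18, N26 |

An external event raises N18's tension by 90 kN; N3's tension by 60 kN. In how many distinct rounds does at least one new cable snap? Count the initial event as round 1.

2

Round 1 — N18 at 150 > 120; N3 at 100 > 80. N18, N3 snap.
  N18 sheds 150 kN: no online neighbours, lost.
  N3 sheds 100 kN to N26: 100 each.
    N26: 60+100 = 160 > 120
Round 2 — N26 snaps.
  N26 sheds 160 kN: no online neighbours, lost.
No further breaks.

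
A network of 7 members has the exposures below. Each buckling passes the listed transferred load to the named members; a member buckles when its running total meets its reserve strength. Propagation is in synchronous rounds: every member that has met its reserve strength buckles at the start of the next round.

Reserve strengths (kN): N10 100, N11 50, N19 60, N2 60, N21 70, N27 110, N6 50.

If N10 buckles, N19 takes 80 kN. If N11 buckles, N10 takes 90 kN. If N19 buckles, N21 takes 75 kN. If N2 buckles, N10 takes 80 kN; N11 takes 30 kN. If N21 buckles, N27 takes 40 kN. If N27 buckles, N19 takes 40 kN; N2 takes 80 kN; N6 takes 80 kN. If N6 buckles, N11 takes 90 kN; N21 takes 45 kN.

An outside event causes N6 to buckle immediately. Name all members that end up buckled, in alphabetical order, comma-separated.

Round 1 — N6 buckles (initial).
  N11: +90 → 90 ≥ 50
  N21: +45 → 45 < 70
Round 2 — N11 buckles.
  N10: +90 → 90 < 100
No further bucklings.

N11, N6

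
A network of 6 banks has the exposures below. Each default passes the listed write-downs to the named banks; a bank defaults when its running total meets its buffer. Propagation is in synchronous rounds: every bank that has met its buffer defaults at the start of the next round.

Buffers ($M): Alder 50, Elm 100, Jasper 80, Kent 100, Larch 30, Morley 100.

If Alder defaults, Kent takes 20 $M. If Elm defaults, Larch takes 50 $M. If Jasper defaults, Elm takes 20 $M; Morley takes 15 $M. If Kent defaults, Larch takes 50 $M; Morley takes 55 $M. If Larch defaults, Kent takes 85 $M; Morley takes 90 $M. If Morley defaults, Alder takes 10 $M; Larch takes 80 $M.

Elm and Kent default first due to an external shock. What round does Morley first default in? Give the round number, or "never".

3

Round 1 — Elm, Kent default (initial).
  Larch: +50+50 → 100 ≥ 30
  Morley: +55 → 55 < 100
Round 2 — Larch defaults.
  Morley: +90 → 145 ≥ 100
Round 3 — Morley defaults.
  Alder: +10 → 10 < 50
No further defaults.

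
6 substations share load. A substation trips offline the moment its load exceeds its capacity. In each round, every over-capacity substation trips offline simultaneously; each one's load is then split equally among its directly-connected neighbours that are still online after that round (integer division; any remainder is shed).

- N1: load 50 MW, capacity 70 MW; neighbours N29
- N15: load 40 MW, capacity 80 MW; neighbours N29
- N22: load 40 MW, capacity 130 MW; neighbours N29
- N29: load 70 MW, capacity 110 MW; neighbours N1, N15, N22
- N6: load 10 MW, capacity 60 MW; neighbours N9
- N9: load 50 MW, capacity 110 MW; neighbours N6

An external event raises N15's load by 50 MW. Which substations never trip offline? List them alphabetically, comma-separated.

N22, N6, N9

Round 1 — N15 at 90 > 80. N15 trips offline.
  N15 sheds 90 MW to N29: 90 each.
    N29: 70+90 = 160 > 110
Round 2 — N29 trips offline.
  N29 sheds 160 MW to N1, N22: 80 each.
    N1: 50+80 = 130 > 70
    N22: 40+80 = 120 ≤ 130
Round 3 — N1 trips offline.
  N1 sheds 130 MW: no online neighbours, lost.
No further trips.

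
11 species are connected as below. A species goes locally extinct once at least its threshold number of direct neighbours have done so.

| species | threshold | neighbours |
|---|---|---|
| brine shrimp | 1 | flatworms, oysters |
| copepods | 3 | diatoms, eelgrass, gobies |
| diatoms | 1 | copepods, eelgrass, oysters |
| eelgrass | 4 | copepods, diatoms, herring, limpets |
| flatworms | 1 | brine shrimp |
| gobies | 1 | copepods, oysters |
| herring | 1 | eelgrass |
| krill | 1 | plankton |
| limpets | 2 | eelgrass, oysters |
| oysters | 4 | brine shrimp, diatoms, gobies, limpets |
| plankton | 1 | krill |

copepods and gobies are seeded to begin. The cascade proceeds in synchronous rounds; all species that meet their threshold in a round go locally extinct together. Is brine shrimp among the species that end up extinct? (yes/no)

no

Round 1 — copepods, gobies go locally extinct (initial).
Round 2 — checking thresholds:
  diatoms: 1 of 3 neighbours ≥ 1, goes locally extinct.
  eelgrass: 1 of 4 neighbours < 4, below threshold.
  oysters: 1 of 4 neighbours < 4, below threshold.
Round 3 — no new extinctions; cascade stops.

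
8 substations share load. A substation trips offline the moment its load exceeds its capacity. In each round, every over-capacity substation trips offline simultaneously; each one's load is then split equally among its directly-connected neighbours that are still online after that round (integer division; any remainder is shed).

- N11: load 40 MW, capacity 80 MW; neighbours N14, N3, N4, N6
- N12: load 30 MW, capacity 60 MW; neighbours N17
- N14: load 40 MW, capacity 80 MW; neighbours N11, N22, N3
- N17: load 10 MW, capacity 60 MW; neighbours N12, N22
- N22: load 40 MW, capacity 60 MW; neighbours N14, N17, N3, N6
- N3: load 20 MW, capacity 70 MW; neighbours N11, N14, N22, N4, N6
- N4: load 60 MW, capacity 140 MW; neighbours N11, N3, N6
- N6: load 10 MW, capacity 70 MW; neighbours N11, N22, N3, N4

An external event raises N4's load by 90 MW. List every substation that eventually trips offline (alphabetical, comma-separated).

Round 1 — N4 at 150 > 140. N4 trips offline.
  N4 sheds 150 MW to N11, N3, N6: 50 each.
    N11: 40+50 = 90 > 80
    N3: 20+50 = 70 ≤ 70
    N6: 10+50 = 60 ≤ 70
Round 2 — N11 trips offline.
  N11 sheds 90 MW to N14, N3, N6: 30 each.
    N14: 40+30 = 70 ≤ 80
    N3: 70+30 = 100 > 70
    N6: 60+30 = 90 > 70
Round 3 — N3, N6 trip offline.
  N3 sheds 100 MW to N14, N22: 50 each.
    N14: 70+50 = 120 > 80
    N22: 40+50 = 90 > 60
  N6 sheds 90 MW to N22: 90 each.
    N22: 90+90 = 180 > 60
Round 4 — N14, N22 trip offline.
  N14 sheds 120 MW: no online neighbours, lost.
  N22 sheds 180 MW to N17: 180 each.
    N17: 10+180 = 190 > 60
Round 5 — N17 trips offline.
  N17 sheds 190 MW to N12: 190 each.
    N12: 30+190 = 220 > 60
Round 6 — N12 trips offline.
  N12 sheds 220 MW: no online neighbours, lost.
No further trips.

N11, N12, N14, N17, N22, N3, N4, N6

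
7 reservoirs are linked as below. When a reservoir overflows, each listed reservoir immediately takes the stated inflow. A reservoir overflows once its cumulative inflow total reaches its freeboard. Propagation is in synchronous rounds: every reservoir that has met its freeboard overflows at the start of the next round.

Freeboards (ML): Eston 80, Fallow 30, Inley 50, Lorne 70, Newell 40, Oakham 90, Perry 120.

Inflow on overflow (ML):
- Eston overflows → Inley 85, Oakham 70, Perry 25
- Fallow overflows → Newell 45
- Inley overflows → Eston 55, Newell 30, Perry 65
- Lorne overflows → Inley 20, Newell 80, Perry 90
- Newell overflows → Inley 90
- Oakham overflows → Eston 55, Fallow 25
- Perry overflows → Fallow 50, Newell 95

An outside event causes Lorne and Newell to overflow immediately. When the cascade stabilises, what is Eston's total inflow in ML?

Round 1 — Lorne, Newell overflow (initial).
  Inley: +20+90 → 110 ≥ 50
  Perry: +90 → 90 < 120
Round 2 — Inley overflows.
  Eston: +55 → 55 < 80
  Perry: +65 → 155 ≥ 120
Round 3 — Perry overflows.
  Fallow: +50 → 50 ≥ 30
Round 4 — Fallow overflows.
No further overflows.

55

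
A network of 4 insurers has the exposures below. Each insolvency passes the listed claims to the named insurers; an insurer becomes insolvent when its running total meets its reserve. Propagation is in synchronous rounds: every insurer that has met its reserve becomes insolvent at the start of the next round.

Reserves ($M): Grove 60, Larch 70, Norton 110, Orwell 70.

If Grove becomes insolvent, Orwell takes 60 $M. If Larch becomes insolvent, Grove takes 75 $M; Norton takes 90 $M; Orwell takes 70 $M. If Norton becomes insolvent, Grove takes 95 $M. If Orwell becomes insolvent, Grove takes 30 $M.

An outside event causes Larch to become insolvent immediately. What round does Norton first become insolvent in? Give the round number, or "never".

never

Round 1 — Larch becomes insolvent (initial).
  Grove: +75 → 75 ≥ 60
  Norton: +90 → 90 < 110
  Orwell: +70 → 70 ≥ 70
Round 2 — Grove, Orwell become insolvent.
No further insolvencies.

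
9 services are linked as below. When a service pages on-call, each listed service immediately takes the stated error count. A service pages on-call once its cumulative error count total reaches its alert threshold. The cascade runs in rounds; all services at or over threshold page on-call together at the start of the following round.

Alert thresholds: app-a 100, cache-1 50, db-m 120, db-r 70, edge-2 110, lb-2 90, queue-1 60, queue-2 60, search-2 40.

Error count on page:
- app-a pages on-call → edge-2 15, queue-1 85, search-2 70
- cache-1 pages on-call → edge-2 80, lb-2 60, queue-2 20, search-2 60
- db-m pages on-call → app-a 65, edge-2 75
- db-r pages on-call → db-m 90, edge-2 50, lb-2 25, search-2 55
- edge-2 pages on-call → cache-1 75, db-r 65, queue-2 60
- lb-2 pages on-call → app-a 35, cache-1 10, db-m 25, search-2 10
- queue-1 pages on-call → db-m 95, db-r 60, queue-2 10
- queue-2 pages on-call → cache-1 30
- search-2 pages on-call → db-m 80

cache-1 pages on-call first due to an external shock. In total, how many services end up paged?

Round 1 — cache-1 pages on-call (initial).
  edge-2: +80 → 80 < 110
  lb-2: +60 → 60 < 90
  queue-2: +20 → 20 < 60
  search-2: +60 → 60 ≥ 40
Round 2 — search-2 pages on-call.
  db-m: +80 → 80 < 120
No further pages.

2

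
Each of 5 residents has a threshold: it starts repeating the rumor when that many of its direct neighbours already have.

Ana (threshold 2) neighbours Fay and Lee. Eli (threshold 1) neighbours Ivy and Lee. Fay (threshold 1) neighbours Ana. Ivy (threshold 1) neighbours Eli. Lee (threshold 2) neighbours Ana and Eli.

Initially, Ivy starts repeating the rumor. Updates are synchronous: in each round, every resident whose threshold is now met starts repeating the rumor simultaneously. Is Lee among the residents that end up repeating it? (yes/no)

Round 1 — Ivy starts repeating the rumor (initial).
Round 2 — checking thresholds:
  Eli: 1 of 2 neighbours ≥ 1, starts repeating the rumor.
Round 3 — no new spreads; cascade stops.

no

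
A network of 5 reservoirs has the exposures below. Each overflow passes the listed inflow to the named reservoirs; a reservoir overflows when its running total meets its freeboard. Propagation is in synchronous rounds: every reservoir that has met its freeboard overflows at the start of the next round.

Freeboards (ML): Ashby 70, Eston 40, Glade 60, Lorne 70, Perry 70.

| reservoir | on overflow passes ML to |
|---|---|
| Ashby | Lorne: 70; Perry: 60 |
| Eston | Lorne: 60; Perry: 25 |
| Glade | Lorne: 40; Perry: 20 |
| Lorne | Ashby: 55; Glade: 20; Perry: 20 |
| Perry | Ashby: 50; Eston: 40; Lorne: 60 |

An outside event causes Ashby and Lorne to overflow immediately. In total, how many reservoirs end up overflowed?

4

Round 1 — Ashby, Lorne overflow (initial).
  Glade: +20 → 20 < 60
  Perry: +60+20 → 80 ≥ 70
Round 2 — Perry overflows.
  Eston: +40 → 40 ≥ 40
Round 3 — Eston overflows.
No further overflows.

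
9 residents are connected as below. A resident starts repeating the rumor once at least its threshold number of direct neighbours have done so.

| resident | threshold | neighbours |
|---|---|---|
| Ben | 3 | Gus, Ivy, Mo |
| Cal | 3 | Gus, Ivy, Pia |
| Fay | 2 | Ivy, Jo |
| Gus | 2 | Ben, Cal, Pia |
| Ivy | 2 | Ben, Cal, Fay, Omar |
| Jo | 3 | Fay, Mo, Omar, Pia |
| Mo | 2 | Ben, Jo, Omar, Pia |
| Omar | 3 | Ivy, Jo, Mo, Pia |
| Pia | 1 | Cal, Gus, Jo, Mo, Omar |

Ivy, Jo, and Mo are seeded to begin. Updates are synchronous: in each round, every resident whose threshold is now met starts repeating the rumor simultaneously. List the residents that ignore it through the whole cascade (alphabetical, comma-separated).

Round 1 — Ivy, Jo, Mo start repeating the rumor (initial).
Round 2 — checking thresholds:
  Ben: 2 of 3 neighbours < 3, below threshold.
  Cal: 1 of 3 neighbours < 3, below threshold.
  Fay: 2 of 2 neighbours ≥ 2, starts repeating the rumor.
  Omar: 3 of 4 neighbours ≥ 3, starts repeating the rumor.
  Pia: 2 of 5 neighbours ≥ 1, starts repeating the rumor.
Round 3 — no new spreads; cascade stops.

Ben, Cal, Gus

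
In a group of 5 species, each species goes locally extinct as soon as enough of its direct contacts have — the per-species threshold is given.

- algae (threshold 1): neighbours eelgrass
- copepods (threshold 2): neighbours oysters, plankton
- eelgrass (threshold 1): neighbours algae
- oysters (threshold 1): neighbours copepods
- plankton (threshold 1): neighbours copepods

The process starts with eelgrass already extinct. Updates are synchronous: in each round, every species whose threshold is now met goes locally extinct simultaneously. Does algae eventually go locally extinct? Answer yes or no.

Round 1 — eelgrass goes locally extinct (initial).
Round 2 — checking thresholds:
  algae: 1 of 1 neighbours ≥ 1, goes locally extinct.
Round 3 — no new extinctions; cascade stops.

yes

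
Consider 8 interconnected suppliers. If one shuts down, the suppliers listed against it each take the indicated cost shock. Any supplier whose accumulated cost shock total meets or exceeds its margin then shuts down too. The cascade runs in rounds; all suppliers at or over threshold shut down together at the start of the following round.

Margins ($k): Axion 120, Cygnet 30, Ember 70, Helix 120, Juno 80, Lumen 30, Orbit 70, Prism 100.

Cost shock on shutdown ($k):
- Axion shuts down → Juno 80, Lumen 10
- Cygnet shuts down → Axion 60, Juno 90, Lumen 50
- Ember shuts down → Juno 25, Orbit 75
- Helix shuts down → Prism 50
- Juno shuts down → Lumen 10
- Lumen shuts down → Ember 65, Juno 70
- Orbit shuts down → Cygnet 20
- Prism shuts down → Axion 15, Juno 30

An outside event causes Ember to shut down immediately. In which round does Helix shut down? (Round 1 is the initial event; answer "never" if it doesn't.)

Round 1 — Ember shuts down (initial).
  Juno: +25 → 25 < 80
  Orbit: +75 → 75 ≥ 70
Round 2 — Orbit shuts down.
  Cygnet: +20 → 20 < 30
No further shutdowns.

never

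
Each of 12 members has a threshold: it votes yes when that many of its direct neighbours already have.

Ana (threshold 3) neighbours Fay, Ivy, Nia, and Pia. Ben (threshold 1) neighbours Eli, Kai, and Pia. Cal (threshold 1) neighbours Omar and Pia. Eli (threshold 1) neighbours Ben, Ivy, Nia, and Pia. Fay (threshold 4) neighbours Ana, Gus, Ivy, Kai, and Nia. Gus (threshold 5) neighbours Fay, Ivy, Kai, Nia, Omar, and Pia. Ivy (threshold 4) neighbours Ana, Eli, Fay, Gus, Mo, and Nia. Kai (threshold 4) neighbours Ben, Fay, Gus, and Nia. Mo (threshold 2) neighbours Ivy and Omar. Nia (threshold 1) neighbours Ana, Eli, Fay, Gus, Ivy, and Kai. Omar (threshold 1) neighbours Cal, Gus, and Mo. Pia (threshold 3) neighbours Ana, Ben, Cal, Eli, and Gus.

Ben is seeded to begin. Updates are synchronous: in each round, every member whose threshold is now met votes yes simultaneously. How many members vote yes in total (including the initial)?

3

Round 1 — Ben votes yes (initial).
Round 2 — checking thresholds:
  Eli: 1 of 4 neighbours ≥ 1, votes yes.
  Kai: 1 of 4 neighbours < 4, below threshold.
  Pia: 1 of 5 neighbours < 3, below threshold.
Round 3 — checking thresholds:
  Ivy: 1 of 6 neighbours < 4, below threshold.
  Kai: 1 of 4 neighbours < 4, below threshold.
  Nia: 1 of 6 neighbours ≥ 1, votes yes.
  Pia: 2 of 5 neighbours < 3, below threshold.
Round 4 — no new yes votes; cascade stops.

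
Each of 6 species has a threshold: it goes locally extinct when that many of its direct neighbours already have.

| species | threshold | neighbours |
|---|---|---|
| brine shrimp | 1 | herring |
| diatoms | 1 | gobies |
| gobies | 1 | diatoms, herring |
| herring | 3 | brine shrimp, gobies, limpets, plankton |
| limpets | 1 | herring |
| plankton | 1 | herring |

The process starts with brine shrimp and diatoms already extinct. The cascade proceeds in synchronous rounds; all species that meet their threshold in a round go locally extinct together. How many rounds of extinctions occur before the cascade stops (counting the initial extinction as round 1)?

2

Round 1 — brine shrimp, diatoms go locally extinct (initial).
Round 2 — checking thresholds:
  gobies: 1 of 2 neighbours ≥ 1, goes locally extinct.
  herring: 1 of 4 neighbours < 3, holds.
Round 3 — no new extinctions; cascade stops.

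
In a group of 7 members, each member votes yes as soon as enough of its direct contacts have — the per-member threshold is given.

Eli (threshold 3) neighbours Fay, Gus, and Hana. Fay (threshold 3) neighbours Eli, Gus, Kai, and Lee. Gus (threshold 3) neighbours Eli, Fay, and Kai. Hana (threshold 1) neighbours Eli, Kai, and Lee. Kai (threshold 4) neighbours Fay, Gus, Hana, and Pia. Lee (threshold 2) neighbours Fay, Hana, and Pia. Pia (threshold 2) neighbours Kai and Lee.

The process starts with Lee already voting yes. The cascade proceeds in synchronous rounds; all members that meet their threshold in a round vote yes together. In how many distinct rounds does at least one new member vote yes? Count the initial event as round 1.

Round 1 — Lee votes yes (initial).
Round 2 — checking thresholds:
  Fay: 1 of 4 neighbours < 3, below threshold.
  Hana: 1 of 3 neighbours ≥ 1, votes yes.
  Pia: 1 of 2 neighbours < 2, below threshold.
Round 3 — no new yes votes; cascade stops.

2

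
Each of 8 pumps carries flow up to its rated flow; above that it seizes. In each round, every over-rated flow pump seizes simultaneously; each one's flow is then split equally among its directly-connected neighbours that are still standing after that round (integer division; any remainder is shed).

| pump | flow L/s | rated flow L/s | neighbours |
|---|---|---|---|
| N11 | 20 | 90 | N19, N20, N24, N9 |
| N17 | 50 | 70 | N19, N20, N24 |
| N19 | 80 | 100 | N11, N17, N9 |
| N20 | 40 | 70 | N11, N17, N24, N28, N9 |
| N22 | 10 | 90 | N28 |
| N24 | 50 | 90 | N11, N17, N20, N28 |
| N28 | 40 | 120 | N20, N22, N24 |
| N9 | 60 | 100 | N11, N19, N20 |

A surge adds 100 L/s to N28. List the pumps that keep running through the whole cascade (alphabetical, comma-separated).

Round 1 — N28 at 140 > 120. N28 seizes.
  N28 sheds 140 L/s to N20, N22, N24: 46 each (2 lost).
    N20: 40+46 = 86 > 70
    N22: 10+46 = 56 ≤ 90
    N24: 50+46 = 96 > 90
Round 2 — N20, N24 seize.
  N20 sheds 86 L/s to N11, N17, N9: 28 each (2 lost).
    N11: 20+28 = 48 ≤ 90
    N17: 50+28 = 78 > 70
    N9: 60+28 = 88 ≤ 100
  N24 sheds 96 L/s to N11, N17: 48 each.
    N11: 48+48 = 96 > 90
    N17: 78+48 = 126 > 70
Round 3 — N11, N17 seize.
  N11 sheds 96 L/s to N19, N9: 48 each.
    N19: 80+48 = 128 > 100
    N9: 88+48 = 136 > 100
  N17 sheds 126 L/s to N19: 126 each.
    N19: 128+126 = 254 > 100
Round 4 — N19, N9 seize.
  N19 sheds 254 L/s: no online neighbours, lost.
  N9 sheds 136 L/s: no online neighbours, lost.
No further seizures.

N22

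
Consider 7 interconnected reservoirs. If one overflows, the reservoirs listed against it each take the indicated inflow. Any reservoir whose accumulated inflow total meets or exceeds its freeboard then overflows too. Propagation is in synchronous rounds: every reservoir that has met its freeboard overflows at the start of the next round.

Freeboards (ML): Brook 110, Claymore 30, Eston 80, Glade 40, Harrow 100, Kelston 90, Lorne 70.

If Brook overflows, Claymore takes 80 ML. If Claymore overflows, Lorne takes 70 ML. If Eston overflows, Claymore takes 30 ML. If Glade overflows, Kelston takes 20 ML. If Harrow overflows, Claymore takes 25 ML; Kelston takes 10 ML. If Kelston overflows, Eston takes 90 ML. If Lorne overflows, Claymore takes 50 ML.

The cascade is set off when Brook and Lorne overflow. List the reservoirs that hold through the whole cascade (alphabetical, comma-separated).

Eston, Glade, Harrow, Kelston

Round 1 — Brook, Lorne overflow (initial).
  Claymore: +80+50 → 130 ≥ 30
Round 2 — Claymore overflows.
No further overflows.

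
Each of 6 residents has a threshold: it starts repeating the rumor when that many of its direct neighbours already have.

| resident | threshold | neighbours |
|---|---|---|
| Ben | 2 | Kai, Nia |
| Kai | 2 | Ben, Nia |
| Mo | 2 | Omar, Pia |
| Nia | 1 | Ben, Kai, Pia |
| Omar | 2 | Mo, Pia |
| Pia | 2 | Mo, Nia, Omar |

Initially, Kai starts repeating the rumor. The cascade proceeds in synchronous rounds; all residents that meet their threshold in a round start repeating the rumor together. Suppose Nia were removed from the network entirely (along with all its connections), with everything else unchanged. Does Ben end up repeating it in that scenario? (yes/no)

no

With Nia removed:
Round 1 — Kai starts repeating the rumor (initial).
Round 2 — no new spreads; cascade stops.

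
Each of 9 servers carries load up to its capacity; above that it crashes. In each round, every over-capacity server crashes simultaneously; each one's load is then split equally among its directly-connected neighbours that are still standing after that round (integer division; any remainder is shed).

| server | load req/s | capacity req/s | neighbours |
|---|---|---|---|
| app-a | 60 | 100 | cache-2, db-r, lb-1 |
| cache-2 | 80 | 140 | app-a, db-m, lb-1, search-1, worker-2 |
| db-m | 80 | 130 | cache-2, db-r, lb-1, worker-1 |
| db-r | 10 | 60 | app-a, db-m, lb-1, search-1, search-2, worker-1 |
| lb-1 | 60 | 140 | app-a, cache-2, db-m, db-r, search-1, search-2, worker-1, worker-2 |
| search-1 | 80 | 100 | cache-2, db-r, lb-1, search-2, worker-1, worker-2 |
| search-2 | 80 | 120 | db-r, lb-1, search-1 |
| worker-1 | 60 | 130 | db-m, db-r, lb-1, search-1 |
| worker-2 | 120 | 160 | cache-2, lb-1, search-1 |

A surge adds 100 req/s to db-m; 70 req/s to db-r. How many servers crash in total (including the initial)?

9

Round 1 — db-m at 180 > 130; db-r at 80 > 60. db-m, db-r crash.
  db-m sheds 180 req/s to cache-2, lb-1, worker-1: 60 each.
    cache-2: 80+60 = 140 ≤ 140
    lb-1: 60+60 = 120 ≤ 140
    worker-1: 60+60 = 120 ≤ 130
  db-r sheds 80 req/s to app-a, lb-1, search-1, search-2, worker-1: 16 each.
    app-a: 60+16 = 76 ≤ 100
    lb-1: 120+16 = 136 ≤ 140
    search-1: 80+16 = 96 ≤ 100
    search-2: 80+16 = 96 ≤ 120
    worker-1: 120+16 = 136 > 130
Round 2 — worker-1 crashes.
  worker-1 sheds 136 req/s to lb-1, search-1: 68 each.
    lb-1: 136+68 = 204 > 140
    search-1: 96+68 = 164 > 100
Round 3 — lb-1, search-1 crash.
  lb-1 sheds 204 req/s to app-a, cache-2, search-2, worker-2: 51 each.
    app-a: 76+51 = 127 > 100
    cache-2: 140+51 = 191 > 140
    search-2: 96+51 = 147 > 120
    worker-2: 120+51 = 171 > 160
  search-1 sheds 164 req/s to cache-2, search-2, worker-2: 54 each (2 lost).
    cache-2: 191+54 = 245 > 140
    search-2: 147+54 = 201 > 120
    worker-2: 171+54 = 225 > 160
Round 4 — app-a, cache-2, search-2, worker-2 crash.
  app-a sheds 127 req/s: no online neighbours, lost.
  cache-2 sheds 245 req/s: no online neighbours, lost.
  search-2 sheds 201 req/s: no online neighbours, lost.
  worker-2 sheds 225 req/s: no online neighbours, lost.
No further crashes.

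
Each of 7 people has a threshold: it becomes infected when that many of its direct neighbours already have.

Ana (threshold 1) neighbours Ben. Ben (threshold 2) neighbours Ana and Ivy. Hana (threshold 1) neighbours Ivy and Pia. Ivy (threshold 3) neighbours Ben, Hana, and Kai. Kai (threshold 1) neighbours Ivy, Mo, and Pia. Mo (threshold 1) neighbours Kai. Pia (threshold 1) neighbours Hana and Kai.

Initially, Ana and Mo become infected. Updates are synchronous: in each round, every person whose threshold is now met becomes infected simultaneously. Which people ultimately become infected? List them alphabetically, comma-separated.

Round 1 — Ana, Mo become infected (initial).
Round 2 — checking thresholds:
  Ben: 1 of 2 neighbours < 2, holds.
  Kai: 1 of 3 neighbours ≥ 1, becomes infected.
Round 3 — checking thresholds:
  Ben: 1 of 2 neighbours < 2, holds.
  Ivy: 1 of 3 neighbours < 3, holds.
  Pia: 1 of 2 neighbours ≥ 1, becomes infected.
Round 4 — checking thresholds:
  Ben: 1 of 2 neighbours < 2, holds.
  Hana: 1 of 2 neighbours ≥ 1, becomes infected.
  Ivy: 1 of 3 neighbours < 3, holds.
Round 5 — no new infections; cascade stops.

Ana, Hana, Kai, Mo, Pia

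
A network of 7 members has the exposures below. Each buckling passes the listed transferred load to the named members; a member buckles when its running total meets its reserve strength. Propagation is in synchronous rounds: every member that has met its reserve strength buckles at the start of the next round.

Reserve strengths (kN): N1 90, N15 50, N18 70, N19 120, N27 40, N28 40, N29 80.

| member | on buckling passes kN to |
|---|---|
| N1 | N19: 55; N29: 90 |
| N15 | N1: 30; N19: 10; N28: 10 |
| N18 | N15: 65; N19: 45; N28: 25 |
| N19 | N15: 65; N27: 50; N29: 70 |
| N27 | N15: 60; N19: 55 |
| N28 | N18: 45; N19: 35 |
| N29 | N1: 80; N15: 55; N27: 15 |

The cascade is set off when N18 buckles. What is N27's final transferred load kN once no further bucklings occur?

0

Round 1 — N18 buckles (initial).
  N15: +65 → 65 ≥ 50
  N19: +45 → 45 < 120
  N28: +25 → 25 < 40
Round 2 — N15 buckles.
  N1: +30 → 30 < 90
  N19: +10 → 55 < 120
  N28: +10 → 35 < 40
No further bucklings.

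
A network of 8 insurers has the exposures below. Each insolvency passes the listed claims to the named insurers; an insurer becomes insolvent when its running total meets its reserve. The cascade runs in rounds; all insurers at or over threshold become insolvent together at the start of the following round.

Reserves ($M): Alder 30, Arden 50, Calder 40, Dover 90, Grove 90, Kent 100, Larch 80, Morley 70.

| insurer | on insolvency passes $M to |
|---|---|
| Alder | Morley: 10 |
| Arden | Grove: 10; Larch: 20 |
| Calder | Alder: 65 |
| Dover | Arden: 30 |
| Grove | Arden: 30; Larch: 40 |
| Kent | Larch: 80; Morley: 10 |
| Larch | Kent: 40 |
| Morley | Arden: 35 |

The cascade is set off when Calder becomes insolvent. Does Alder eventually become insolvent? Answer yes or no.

Round 1 — Calder becomes insolvent (initial).
  Alder: +65 → 65 ≥ 30
Round 2 — Alder becomes insolvent.
  Morley: +10 → 10 < 70
No further insolvencies.

yes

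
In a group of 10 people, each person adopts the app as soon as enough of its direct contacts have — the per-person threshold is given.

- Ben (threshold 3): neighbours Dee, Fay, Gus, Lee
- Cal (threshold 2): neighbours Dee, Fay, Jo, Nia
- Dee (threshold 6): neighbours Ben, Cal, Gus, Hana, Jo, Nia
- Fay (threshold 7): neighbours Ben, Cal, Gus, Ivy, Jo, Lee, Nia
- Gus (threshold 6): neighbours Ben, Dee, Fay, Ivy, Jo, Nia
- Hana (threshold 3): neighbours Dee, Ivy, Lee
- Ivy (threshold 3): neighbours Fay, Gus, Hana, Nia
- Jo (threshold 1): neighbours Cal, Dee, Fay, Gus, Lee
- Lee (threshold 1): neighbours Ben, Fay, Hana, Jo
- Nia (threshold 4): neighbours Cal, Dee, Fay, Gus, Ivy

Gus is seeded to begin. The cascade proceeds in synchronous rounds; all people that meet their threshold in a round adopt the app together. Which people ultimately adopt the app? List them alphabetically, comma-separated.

Round 1 — Gus adopts the app (initial).
Round 2 — checking thresholds:
  Ben: 1 of 4 neighbours < 3, below threshold.
  Dee: 1 of 6 neighbours < 6, below threshold.
  Fay: 1 of 7 neighbours < 7, below threshold.
  Ivy: 1 of 4 neighbours < 3, below threshold.
  Jo: 1 of 5 neighbours ≥ 1, adopts the app.
  Nia: 1 of 5 neighbours < 4, below threshold.
Round 3 — checking thresholds:
  Ben: 1 of 4 neighbours < 3, below threshold.
  Cal: 1 of 4 neighbours < 2, below threshold.
  Dee: 2 of 6 neighbours < 6, below threshold.
  Fay: 2 of 7 neighbours < 7, below threshold.
  Ivy: 1 of 4 neighbours < 3, below threshold.
  Lee: 1 of 4 neighbours ≥ 1, adopts the app.
  Nia: 1 of 5 neighbours < 4, below threshold.
Round 4 — no new adoptions; cascade stops.

Gus, Jo, Lee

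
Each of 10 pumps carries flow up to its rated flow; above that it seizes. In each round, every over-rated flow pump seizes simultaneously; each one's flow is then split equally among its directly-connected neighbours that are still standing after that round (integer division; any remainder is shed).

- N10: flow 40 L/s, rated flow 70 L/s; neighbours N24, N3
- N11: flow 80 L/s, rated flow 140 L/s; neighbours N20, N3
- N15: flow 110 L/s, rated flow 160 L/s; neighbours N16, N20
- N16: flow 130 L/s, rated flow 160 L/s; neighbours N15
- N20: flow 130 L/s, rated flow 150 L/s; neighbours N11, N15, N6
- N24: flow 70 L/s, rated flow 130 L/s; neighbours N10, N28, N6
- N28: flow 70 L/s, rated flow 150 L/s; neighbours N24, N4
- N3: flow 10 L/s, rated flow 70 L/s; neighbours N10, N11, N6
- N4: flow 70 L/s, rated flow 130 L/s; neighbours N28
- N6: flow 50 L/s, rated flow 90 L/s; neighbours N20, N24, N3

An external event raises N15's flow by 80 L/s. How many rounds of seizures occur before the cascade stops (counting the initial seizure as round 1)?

Round 1 — N15 at 190 > 160. N15 seizes.
  N15 sheds 190 L/s to N16, N20: 95 each.
    N16: 130+95 = 225 > 160
    N20: 130+95 = 225 > 150
Round 2 — N16, N20 seize.
  N16 sheds 225 L/s: no online neighbours, lost.
  N20 sheds 225 L/s to N11, N6: 112 each (1 lost).
    N11: 80+112 = 192 > 140
    N6: 50+112 = 162 > 90
Round 3 — N11, N6 seize.
  N11 sheds 192 L/s to N3: 192 each.
    N3: 10+192 = 202 > 70
  N6 sheds 162 L/s to N24, N3: 81 each.
    N24: 70+81 = 151 > 130
    N3: 202+81 = 283 > 70
Round 4 — N24, N3 seize.
  N24 sheds 151 L/s to N10, N28: 75 each (1 lost).
    N10: 40+75 = 115 > 70
    N28: 70+75 = 145 ≤ 150
  N3 sheds 283 L/s to N10: 283 each.
    N10: 115+283 = 398 > 70
Round 5 — N10 seizes.
  N10 sheds 398 L/s: no online neighbours, lost.
No further seizures.

5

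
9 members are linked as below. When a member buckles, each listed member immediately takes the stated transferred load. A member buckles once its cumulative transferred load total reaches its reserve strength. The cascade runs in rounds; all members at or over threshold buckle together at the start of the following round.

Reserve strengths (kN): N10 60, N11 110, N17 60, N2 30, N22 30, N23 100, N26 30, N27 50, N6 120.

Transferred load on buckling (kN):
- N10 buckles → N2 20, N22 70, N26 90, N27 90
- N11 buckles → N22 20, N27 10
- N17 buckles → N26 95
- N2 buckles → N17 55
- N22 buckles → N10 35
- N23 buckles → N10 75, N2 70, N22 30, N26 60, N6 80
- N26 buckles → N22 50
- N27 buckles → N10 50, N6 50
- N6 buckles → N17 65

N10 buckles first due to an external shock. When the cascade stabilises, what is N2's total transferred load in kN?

20

Round 1 — N10 buckles (initial).
  N2: +20 → 20 < 30
  N22: +70 → 70 ≥ 30
  N26: +90 → 90 ≥ 30
  N27: +90 → 90 ≥ 50
Round 2 — N22, N26, N27 buckle.
  N6: +50 → 50 < 120
No further bucklings.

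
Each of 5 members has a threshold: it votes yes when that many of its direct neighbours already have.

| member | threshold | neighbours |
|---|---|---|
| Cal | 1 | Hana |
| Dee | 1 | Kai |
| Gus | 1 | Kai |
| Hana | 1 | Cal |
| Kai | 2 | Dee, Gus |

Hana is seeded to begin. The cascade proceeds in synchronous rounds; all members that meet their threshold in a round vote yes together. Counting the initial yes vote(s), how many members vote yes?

2

Round 1 — Hana votes yes (initial).
Round 2 — checking thresholds:
  Cal: 1 of 1 neighbours ≥ 1, votes yes.
Round 3 — no new yes votes; cascade stops.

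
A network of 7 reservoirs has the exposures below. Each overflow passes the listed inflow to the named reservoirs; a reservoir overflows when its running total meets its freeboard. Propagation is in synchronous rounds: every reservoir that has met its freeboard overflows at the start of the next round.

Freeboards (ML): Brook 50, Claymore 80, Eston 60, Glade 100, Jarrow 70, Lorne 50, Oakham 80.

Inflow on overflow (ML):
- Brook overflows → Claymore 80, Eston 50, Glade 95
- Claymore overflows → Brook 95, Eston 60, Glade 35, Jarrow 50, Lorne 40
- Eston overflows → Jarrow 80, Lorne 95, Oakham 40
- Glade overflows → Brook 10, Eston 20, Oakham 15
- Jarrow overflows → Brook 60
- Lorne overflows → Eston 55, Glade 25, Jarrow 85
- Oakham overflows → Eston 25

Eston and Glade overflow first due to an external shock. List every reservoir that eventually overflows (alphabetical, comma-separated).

Round 1 — Eston, Glade overflow (initial).
  Brook: +10 → 10 < 50
  Jarrow: +80 → 80 ≥ 70
  Lorne: +95 → 95 ≥ 50
  Oakham: +40+15 → 55 < 80
Round 2 — Jarrow, Lorne overflow.
  Brook: +60 → 70 ≥ 50
Round 3 — Brook overflows.
  Claymore: +80 → 80 ≥ 80
Round 4 — Claymore overflows.
No further overflows.

Brook, Claymore, Eston, Glade, Jarrow, Lorne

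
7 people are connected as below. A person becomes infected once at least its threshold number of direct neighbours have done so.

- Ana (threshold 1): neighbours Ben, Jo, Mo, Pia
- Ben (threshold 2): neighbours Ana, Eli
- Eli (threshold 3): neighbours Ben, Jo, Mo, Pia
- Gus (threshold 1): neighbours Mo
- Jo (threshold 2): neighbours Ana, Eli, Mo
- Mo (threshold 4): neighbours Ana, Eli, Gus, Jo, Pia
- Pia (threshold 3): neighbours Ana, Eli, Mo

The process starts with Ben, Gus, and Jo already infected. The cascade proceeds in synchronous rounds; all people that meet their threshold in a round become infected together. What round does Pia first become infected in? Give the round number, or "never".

never

Round 1 — Ben, Gus, Jo become infected (initial).
Round 2 — checking thresholds:
  Ana: 2 of 4 neighbours ≥ 1, becomes infected.
  Eli: 2 of 4 neighbours < 3, not yet.
  Mo: 2 of 5 neighbours < 4, not yet.
Round 3 — no new infections; cascade stops.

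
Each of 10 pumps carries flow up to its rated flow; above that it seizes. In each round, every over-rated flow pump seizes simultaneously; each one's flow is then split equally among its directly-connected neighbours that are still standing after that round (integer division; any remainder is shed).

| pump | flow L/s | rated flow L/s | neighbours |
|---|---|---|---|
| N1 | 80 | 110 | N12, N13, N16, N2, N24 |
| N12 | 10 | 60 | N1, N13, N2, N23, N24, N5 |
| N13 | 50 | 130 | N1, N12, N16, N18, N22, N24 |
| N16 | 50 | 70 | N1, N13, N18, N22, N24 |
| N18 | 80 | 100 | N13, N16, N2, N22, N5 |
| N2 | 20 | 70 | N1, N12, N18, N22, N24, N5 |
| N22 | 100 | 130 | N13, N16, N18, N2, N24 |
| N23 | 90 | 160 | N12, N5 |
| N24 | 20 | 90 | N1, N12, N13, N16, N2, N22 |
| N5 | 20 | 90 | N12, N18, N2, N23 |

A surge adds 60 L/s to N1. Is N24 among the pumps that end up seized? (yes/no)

no

Round 1 — N1 at 140 > 110. N1 seizes.
  N1 sheds 140 L/s to N12, N13, N16, N2, N24: 28 each.
    N12: 10+28 = 38 ≤ 60
    N13: 50+28 = 78 ≤ 130
    N16: 50+28 = 78 > 70
    N2: 20+28 = 48 ≤ 70
    N24: 20+28 = 48 ≤ 90
Round 2 — N16 seizes.
  N16 sheds 78 L/s to N13, N18, N22, N24: 19 each (2 lost).
    N13: 78+19 = 97 ≤ 130
    N18: 80+19 = 99 ≤ 100
    N22: 100+19 = 119 ≤ 130
    N24: 48+19 = 67 ≤ 90
No further seizures.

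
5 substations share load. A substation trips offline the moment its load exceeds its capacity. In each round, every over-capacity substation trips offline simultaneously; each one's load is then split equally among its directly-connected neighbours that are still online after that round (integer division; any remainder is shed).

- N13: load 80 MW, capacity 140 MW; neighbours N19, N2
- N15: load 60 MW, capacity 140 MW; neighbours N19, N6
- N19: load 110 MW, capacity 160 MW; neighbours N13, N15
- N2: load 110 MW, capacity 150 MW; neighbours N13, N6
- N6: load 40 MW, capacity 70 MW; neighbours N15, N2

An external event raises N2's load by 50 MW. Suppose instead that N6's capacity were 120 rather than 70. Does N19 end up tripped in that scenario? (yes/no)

yes

With N6's capacity at 120:
Round 1 — N2 at 160 > 150. N2 trips offline.
  N2 sheds 160 MW to N13, N6: 80 each.
    N13: 80+80 = 160 > 140
    N6: 40+80 = 120 ≤ 120
Round 2 — N13 trips offline.
  N13 sheds 160 MW to N19: 160 each.
    N19: 110+160 = 270 > 160
Round 3 — N19 trips offline.
  N19 sheds 270 MW to N15: 270 each.
    N15: 60+270 = 330 > 140
Round 4 — N15 trips offline.
  N15 sheds 330 MW to N6: 330 each.
    N6: 120+330 = 450 > 120
Round 5 — N6 trips offline.
  N6 sheds 450 MW: no online neighbours, lost.
No further trips.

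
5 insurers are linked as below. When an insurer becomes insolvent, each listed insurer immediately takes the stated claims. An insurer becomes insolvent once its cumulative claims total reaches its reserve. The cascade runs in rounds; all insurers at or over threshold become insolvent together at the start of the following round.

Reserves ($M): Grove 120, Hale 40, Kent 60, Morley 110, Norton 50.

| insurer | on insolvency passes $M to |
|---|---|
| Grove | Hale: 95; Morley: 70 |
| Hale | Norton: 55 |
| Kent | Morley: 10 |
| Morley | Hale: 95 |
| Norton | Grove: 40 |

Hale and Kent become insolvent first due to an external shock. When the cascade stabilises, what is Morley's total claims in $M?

10

Round 1 — Hale, Kent become insolvent (initial).
  Morley: +10 → 10 < 110
  Norton: +55 → 55 ≥ 50
Round 2 — Norton becomes insolvent.
  Grove: +40 → 40 < 120
No further insolvencies.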